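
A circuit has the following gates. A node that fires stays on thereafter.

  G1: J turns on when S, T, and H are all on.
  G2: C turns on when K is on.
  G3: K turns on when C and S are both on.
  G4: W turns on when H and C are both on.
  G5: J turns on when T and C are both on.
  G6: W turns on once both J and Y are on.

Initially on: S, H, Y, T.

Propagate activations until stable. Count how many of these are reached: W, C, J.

2

G1: S, T, and H on → J on.
G6: J and Y on → W on.
W: reached.
C would need K (G2), but K never turns on.
J: reached.
Reached: W and J — 2 of the 3.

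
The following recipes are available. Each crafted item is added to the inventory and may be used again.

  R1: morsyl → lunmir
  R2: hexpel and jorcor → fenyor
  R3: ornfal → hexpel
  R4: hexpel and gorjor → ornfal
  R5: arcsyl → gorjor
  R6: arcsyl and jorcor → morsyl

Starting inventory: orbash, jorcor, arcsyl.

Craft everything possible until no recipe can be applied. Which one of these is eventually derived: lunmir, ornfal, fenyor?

Using R6, arcsyl and jorcor make morsyl.
morsyl → lunmir (R1).
fenyor would need hexpel and jorcor (R2), but hexpel is never obtained. ornfal would need hexpel and gorjor (R4), but hexpel is never obtained.

lunmir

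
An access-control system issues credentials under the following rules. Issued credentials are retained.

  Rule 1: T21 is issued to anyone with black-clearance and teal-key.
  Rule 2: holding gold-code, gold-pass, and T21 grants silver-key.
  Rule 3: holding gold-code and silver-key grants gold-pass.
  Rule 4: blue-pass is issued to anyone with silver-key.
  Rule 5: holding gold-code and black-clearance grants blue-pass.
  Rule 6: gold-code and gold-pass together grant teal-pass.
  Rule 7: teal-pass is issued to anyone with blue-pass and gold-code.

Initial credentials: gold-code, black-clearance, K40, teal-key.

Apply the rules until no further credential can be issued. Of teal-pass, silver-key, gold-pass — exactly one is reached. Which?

Holding gold-code and black-clearance grants blue-pass (Rule 5).
Holding blue-pass and gold-code grants teal-pass (Rule 7).
silver-key would need gold-code, gold-pass, and T21 (Rule 2), but gold-pass is never granted. gold-pass would need gold-code and silver-key (Rule 3), but silver-key is never granted.

teal-pass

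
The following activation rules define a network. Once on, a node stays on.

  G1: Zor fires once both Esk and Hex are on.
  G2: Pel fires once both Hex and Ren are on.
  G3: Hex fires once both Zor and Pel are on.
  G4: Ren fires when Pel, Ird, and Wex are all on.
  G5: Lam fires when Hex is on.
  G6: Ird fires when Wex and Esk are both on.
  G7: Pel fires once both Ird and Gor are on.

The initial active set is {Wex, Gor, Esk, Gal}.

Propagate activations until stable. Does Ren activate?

Yes

Wex and Esk are on, so Ird fires (G6).
G7: Ird and Gor on → Pel on.
Pel, Ird, and Wex are on, so Ren fires (G4).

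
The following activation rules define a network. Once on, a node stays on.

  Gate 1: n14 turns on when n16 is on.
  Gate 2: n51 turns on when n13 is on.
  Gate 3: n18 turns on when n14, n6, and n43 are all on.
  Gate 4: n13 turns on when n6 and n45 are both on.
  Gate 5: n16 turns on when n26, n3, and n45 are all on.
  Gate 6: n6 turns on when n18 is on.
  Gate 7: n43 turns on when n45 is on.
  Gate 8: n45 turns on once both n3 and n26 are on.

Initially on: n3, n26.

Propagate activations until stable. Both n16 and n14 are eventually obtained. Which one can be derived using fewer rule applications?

n16: Gate 8: n3 and n26 on → n45 on. Gate 5: n26, n3, and n45 on → n16 on. [2 rule applications]
n14: Gate 8: n3 and n26 on → n45 on. Gate 5: n26, n3, and n45 on → n16 on. n16 is on, so n14 turns on (Gate 1). [3 rule applications]
n16 needs fewer.

n16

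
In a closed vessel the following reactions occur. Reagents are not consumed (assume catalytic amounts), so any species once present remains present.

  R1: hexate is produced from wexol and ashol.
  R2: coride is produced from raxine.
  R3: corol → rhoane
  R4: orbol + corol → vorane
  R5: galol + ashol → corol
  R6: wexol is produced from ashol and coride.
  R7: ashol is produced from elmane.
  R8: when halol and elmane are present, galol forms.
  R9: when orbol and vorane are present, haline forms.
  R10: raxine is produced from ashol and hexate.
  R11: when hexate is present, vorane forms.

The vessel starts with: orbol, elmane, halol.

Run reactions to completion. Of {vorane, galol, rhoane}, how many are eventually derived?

3

halol and elmane present → galol forms (R8).
elmane present → ashol forms (R7).
galol and ashol present → corol forms (R5).
orbol and corol present → vorane forms (R4).
corol present → rhoane forms (R3).
vorane: reached.
galol: reached.
rhoane: reached.
All 3 are reached.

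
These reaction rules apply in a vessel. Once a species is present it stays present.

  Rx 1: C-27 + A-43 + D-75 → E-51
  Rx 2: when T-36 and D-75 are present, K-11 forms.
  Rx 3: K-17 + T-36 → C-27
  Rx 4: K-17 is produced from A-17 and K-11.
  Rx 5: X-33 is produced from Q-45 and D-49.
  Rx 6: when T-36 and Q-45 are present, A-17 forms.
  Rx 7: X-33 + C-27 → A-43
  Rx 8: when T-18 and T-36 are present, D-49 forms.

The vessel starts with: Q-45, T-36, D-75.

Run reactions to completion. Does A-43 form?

A-43 would need X-33 and C-27 (Rx 7), but X-33 never forms.

No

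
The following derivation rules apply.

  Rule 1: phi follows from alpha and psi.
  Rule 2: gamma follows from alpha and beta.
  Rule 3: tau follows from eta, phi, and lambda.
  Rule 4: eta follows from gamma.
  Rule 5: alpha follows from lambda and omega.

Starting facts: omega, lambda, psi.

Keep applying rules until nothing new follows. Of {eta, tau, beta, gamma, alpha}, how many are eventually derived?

From lambda and omega, Rule 5 gives alpha.
eta would need gamma (Rule 4), but gamma is never established.
tau would need eta, phi, and lambda (Rule 3), but eta is never established.
No rule produces beta, and it is not given.
gamma would need alpha and beta (Rule 2), but beta is never established.
alpha: reached.
Reached: alpha — 1 of the 5.

1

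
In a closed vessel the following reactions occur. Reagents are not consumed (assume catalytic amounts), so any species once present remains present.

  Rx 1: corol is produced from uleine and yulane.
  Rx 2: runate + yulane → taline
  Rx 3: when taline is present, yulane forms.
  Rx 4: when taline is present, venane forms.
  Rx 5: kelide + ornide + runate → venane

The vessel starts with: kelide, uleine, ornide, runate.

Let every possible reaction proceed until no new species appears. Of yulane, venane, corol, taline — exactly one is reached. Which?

kelide, ornide, and runate present → venane forms (Rx 5).
taline would need runate and yulane (Rx 2), but yulane never forms. corol would need uleine and yulane (Rx 1), but yulane never forms. yulane would need taline (Rx 3), but taline never forms.

venane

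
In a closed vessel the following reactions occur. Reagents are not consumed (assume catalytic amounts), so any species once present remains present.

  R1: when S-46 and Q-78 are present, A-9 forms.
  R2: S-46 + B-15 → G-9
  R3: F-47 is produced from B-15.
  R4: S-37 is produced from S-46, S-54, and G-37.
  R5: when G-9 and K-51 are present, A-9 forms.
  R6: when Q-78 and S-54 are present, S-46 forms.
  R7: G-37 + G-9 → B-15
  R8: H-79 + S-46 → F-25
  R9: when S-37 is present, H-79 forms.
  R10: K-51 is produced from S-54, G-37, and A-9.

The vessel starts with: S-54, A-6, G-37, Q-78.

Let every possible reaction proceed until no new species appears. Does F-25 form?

Yes

Q-78 and S-54 present → S-46 forms (R6).
S-46, S-54, and G-37 present → S-37 forms (R4).
S-37 present → H-79 forms (R9).
H-79 and S-46 present → F-25 forms (R8).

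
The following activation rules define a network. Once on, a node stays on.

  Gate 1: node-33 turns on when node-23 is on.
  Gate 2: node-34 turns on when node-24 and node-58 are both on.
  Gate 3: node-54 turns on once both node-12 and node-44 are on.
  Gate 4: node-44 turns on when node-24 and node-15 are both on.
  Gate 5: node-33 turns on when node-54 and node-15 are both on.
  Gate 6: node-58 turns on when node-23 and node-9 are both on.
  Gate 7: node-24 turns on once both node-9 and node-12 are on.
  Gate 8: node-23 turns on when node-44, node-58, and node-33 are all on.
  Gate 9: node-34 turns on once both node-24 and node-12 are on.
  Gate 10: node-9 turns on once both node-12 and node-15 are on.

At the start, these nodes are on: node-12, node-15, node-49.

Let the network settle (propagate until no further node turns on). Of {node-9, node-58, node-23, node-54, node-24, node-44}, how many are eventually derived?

Gate 10: node-12 and node-15 on → node-9 on.
node-9 and node-12 are on, so node-24 turns on (Gate 7).
Gate 4: node-24 and node-15 on → node-44 on.
node-12 and node-44 are on, so node-54 turns on (Gate 3).
node-9: reached.
node-58 would need node-23 and node-9 (Gate 6), but node-23 never turns on.
node-23 would need node-44, node-58, and node-33 (Gate 8), but node-58 never turns on.
node-54: reached.
node-24: reached.
node-44: reached.
Reached: node-9, node-54, node-24, and node-44 — 4 of the 6.

4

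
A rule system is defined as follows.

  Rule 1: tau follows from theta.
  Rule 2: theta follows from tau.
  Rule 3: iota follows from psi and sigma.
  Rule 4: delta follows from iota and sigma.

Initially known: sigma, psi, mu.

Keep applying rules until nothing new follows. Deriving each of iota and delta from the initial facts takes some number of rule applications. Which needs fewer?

iota

iota: psi and sigma hold, so iota follows (Rule 3). [1 rule application]
delta: psi and sigma hold, so iota follows (Rule 3). iota and sigma hold, so delta follows (Rule 4). [2 rule applications]
iota needs fewer.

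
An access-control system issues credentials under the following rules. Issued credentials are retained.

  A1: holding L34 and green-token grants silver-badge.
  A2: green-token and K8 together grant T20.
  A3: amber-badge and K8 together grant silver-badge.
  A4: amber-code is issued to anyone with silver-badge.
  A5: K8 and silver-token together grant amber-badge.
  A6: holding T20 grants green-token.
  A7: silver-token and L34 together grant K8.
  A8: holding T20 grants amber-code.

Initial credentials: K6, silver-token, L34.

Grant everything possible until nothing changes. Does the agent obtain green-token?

No

green-token would need T20 (A6), but T20 is never granted.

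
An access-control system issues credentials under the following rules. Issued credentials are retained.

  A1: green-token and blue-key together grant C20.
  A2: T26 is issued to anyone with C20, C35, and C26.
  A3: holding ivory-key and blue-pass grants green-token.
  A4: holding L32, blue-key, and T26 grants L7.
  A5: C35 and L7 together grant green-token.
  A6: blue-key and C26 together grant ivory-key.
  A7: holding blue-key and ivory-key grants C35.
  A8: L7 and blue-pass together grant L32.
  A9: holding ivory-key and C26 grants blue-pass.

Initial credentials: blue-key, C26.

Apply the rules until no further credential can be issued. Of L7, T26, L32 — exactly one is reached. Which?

T26

Holding blue-key and C26 grants ivory-key (A6).
Holding ivory-key and C26 grants blue-pass (A9).
Holding blue-key and ivory-key grants C35 (A7).
Holding ivory-key and blue-pass grants green-token (A3).
Holding green-token and blue-key grants C20 (A1).
Holding C20, C35, and C26 grants T26 (A2).
L32 would need L7 and blue-pass (A8), but L7 is never granted. L7 would need L32, blue-key, and T26 (A4), but L32 is never granted.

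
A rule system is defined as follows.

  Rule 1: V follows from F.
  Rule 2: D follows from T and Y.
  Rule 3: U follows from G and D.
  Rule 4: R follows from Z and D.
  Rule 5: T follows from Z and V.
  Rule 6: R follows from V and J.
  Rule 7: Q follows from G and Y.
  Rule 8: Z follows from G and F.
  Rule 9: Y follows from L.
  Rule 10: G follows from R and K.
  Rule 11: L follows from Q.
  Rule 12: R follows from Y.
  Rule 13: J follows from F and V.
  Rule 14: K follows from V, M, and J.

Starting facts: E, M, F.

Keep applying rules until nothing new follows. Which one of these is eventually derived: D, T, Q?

T

From F, Rule 1 gives V.
F and V hold, so J follows (Rule 13).
From V, M, and J, Rule 14 gives K.
From V and J, Rule 6 gives R.
From R and K, Rule 10 gives G.
G and F hold, so Z follows (Rule 8).
Z and V hold, so T follows (Rule 5).
Q would need G and Y (Rule 7), but Y is never established. D would need T and Y (Rule 2), but Y is never established.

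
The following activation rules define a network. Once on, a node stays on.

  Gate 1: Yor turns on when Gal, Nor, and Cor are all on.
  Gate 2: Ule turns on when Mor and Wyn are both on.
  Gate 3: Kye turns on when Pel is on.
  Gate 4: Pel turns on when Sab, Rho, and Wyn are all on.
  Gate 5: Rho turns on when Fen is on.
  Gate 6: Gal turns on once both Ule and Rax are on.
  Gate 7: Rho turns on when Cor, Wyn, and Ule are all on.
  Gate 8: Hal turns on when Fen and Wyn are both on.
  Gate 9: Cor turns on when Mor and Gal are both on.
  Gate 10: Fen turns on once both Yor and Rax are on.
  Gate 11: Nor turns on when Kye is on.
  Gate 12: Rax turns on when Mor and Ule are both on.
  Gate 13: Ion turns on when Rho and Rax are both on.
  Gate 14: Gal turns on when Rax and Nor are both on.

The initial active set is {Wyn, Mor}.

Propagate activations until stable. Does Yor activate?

Yor would need Gal, Nor, and Cor (Gate 1), but Nor never turns on.

No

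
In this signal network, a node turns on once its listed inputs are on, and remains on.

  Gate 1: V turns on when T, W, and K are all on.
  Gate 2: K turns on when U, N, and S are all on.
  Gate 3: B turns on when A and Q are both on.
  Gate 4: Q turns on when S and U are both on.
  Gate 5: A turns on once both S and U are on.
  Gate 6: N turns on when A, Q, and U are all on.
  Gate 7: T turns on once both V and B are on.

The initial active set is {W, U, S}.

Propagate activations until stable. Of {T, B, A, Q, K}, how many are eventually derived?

S and U are on, so Q turns on (Gate 4).
Gate 5: S and U on → A on.
Gate 3: A and Q on → B on.
Gate 6: A, Q, and U on → N on.
Gate 2: U, N, and S on → K on.
T would need V and B (Gate 7), but V never turns on.
B: reached.
A: reached.
Q: reached.
K: reached.
Reached: B, A, Q, and K — 4 of the 5.

4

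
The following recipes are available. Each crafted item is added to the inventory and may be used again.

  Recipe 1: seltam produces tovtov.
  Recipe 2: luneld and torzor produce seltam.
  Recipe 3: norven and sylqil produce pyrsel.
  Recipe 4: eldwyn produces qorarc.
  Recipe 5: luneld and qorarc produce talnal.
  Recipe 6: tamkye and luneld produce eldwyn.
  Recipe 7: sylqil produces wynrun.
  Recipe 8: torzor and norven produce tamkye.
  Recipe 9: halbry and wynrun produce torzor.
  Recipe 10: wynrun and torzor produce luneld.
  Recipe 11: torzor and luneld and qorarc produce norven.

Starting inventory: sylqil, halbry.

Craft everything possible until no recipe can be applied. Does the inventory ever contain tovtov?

Yes

Using Recipe 7, sylqil makes wynrun.
halbry and wynrun → torzor (Recipe 9).
wynrun and torzor → luneld (Recipe 10).
luneld and torzor → seltam (Recipe 2).
seltam → tovtov (Recipe 1).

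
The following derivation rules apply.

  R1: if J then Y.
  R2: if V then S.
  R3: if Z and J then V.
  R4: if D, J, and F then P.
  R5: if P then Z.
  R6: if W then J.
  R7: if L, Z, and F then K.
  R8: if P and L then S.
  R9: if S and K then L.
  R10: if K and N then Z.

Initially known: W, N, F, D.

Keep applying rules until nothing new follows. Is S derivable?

Yes

From W, R6 gives J.
From D, J, and F, R4 gives P.
From P, R5 gives Z.
Z and J hold, so V follows (R3).
From V, R2 gives S.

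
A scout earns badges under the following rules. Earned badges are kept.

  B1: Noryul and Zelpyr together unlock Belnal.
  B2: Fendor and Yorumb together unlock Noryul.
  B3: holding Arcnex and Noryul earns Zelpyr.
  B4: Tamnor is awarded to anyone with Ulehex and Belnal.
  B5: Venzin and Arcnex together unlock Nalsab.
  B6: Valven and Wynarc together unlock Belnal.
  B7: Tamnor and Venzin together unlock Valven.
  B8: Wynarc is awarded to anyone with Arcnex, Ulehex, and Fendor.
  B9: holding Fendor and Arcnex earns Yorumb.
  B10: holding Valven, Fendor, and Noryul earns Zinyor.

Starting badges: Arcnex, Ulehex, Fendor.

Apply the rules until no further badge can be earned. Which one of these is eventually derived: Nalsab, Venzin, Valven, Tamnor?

With Fendor and Arcnex, Yorumb is earned (B9).
With Fendor and Yorumb, Noryul is earned (B2).
With Arcnex and Noryul, Zelpyr is earned (B3).
With Noryul and Zelpyr, Belnal is earned (B1).
With Ulehex and Belnal, Tamnor is earned (B4).
Valven would need Tamnor and Venzin (B7), but Venzin is never earned. Nalsab would need Venzin and Arcnex (B5), but Venzin is never earned. No rule produces Venzin, and it is not given.

Tamnor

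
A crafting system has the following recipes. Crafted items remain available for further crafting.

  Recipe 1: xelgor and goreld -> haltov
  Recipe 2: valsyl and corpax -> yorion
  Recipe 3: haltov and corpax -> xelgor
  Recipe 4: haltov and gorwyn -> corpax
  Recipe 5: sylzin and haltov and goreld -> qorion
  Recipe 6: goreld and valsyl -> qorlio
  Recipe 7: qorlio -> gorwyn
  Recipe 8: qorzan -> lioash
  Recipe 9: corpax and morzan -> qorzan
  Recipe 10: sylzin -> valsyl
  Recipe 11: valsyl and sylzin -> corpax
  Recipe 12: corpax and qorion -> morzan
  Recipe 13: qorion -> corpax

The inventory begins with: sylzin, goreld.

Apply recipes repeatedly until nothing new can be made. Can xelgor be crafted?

No

xelgor would need haltov and corpax (Recipe 3), but haltov is never obtained.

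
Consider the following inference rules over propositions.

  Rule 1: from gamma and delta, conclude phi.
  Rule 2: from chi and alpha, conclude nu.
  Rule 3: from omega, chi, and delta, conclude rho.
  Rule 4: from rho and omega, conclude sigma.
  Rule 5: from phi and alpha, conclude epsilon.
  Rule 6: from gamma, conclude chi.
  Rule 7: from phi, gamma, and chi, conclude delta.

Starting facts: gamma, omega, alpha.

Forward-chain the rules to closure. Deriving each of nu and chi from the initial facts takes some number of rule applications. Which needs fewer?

chi

chi: gamma holds, so chi follows (Rule 6). [1 rule application]
nu: gamma holds, so chi follows (Rule 6). From chi and alpha, Rule 2 gives nu. [2 rule applications]
chi needs fewer.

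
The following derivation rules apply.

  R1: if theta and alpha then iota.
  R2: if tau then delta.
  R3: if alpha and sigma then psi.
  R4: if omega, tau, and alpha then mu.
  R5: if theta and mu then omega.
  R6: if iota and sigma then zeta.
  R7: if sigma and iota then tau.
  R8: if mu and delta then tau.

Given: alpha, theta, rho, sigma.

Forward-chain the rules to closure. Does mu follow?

No

mu would need omega, tau, and alpha (R4), but omega is never established.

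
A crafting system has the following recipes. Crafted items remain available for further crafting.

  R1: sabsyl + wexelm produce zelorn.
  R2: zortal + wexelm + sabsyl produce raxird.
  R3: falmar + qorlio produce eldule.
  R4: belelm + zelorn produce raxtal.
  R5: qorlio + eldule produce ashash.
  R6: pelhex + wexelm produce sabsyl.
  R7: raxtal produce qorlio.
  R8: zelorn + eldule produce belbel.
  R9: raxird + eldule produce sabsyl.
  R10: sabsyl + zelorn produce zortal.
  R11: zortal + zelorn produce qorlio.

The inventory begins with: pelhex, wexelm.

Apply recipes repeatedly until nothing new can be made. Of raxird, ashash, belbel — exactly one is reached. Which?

Using R6, pelhex and wexelm make sabsyl.
Using R1, sabsyl and wexelm make zelorn.
sabsyl + zelorn → zortal (R10).
Using R2, zortal, wexelm, and sabsyl make raxird.
ashash would need qorlio and eldule (R5), but eldule is never obtained. belbel would need zelorn and eldule (R8), but eldule is never obtained.

raxird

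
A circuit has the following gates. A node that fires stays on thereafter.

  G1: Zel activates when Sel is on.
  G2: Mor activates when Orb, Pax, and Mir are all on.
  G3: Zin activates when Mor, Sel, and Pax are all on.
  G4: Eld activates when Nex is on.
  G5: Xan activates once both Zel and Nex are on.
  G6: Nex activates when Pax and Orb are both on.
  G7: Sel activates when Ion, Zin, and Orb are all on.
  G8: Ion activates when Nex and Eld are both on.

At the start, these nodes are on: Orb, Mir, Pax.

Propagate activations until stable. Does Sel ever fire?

Sel would need Ion, Zin, and Orb (G7), but Zin never turns on.

No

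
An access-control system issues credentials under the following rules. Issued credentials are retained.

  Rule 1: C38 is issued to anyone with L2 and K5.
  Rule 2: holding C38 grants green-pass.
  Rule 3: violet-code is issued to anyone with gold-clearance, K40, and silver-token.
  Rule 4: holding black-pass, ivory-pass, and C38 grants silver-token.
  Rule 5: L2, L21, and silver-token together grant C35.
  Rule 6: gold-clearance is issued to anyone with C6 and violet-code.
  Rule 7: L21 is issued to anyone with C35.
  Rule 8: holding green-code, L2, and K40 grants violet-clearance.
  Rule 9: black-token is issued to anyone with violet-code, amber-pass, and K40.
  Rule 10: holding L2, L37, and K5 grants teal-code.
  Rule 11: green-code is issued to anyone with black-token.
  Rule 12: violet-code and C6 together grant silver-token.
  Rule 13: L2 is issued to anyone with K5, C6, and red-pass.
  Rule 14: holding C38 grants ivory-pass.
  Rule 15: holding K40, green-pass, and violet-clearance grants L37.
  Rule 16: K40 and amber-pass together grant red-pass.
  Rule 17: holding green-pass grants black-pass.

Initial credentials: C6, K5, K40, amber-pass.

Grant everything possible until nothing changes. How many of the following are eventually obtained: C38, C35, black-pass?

Holding K40 and amber-pass grants red-pass (Rule 16).
Holding K5, C6, and red-pass grants L2 (Rule 13).
Holding L2 and K5 grants C38 (Rule 1).
Holding C38 grants green-pass (Rule 2).
Holding green-pass grants black-pass (Rule 17).
C38: reached.
C35 would need L2, L21, and silver-token (Rule 5), but L21 is never granted.
black-pass: reached.
Reached: C38 and black-pass — 2 of the 3.

2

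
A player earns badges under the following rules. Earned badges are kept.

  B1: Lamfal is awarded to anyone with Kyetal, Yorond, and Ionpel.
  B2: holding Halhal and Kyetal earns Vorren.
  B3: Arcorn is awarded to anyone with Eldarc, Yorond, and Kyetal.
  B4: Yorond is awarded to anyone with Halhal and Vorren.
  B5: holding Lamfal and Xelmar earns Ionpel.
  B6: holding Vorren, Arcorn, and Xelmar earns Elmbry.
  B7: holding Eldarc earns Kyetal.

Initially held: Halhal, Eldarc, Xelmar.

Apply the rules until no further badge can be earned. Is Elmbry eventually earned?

Yes

With Eldarc, Kyetal is earned (B7).
With Halhal and Kyetal, Vorren is earned (B2).
With Halhal and Vorren, Yorond is earned (B4).
With Eldarc, Yorond, and Kyetal, Arcorn is earned (B3).
With Vorren, Arcorn, and Xelmar, Elmbry is earned (B6).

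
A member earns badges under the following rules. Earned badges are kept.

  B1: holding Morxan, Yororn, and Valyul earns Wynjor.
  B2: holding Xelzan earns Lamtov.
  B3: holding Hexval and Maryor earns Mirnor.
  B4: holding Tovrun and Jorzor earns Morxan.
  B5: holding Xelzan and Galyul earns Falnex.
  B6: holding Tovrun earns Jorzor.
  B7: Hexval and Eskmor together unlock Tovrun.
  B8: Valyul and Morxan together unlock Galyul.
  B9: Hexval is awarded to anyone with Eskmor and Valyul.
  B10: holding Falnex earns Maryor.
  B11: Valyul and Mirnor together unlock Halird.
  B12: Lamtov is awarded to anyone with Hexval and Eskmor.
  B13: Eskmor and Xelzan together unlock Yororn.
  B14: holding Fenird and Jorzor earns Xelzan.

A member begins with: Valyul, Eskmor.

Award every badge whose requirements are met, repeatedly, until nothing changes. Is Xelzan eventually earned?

Xelzan would need Fenird and Jorzor (B14), but Fenird is never earned.

No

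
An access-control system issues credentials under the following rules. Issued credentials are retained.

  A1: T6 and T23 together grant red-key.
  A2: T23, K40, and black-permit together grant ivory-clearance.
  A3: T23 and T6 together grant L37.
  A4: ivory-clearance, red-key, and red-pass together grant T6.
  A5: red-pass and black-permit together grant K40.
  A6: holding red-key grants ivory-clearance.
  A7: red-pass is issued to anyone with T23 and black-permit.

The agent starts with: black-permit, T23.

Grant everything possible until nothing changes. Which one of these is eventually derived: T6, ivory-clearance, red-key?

Holding T23 and black-permit grants red-pass (A7).
Holding red-pass and black-permit grants K40 (A5).
Holding T23, K40, and black-permit grants ivory-clearance (A2).
T6 would need ivory-clearance, red-key, and red-pass (A4), but red-key is never granted. red-key would need T6 and T23 (A1), but T6 is never granted.

ivory-clearance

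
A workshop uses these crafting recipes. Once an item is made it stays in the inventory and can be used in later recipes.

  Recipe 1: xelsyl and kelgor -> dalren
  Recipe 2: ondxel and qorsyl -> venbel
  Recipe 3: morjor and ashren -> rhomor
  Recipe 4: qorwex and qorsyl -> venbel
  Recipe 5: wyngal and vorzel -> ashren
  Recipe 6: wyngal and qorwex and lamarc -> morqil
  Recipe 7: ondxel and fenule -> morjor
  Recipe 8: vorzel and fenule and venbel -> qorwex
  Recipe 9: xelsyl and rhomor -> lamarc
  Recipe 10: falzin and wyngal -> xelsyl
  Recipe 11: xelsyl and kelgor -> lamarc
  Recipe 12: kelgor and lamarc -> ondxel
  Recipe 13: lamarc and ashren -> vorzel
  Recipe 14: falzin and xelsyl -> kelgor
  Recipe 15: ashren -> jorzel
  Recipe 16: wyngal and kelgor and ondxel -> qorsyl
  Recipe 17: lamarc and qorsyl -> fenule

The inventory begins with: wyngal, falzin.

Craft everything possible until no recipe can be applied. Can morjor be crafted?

Yes

Using Recipe 10, falzin and wyngal make xelsyl.
Using Recipe 14, falzin and xelsyl make kelgor.
xelsyl and kelgor -> lamarc (Recipe 11).
Using Recipe 12, kelgor and lamarc make ondxel.
Using Recipe 16, wyngal, kelgor, and ondxel make qorsyl.
lamarc and qorsyl -> fenule (Recipe 17).
ondxel and fenule -> morjor (Recipe 7).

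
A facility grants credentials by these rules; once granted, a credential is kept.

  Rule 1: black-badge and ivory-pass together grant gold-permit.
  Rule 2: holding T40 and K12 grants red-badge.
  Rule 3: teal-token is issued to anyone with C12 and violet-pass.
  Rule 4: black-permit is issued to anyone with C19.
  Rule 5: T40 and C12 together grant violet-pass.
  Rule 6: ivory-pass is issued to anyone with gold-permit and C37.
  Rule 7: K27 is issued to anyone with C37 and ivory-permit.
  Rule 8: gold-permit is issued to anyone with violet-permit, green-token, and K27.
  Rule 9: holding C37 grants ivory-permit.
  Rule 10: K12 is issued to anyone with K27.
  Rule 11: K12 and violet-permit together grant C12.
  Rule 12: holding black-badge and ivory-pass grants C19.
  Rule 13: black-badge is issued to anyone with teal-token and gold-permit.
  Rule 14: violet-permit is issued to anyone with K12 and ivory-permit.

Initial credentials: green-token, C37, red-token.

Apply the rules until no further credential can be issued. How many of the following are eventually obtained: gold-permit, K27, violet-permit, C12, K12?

Holding C37 grants ivory-permit (Rule 9).
Holding C37 and ivory-permit grants K27 (Rule 7).
Holding K27 grants K12 (Rule 10).
Holding K12 and ivory-permit grants violet-permit (Rule 14).
Holding violet-permit, green-token, and K27 grants gold-permit (Rule 8).
Holding K12 and violet-permit grants C12 (Rule 11).
gold-permit: reached.
K27: reached.
violet-permit: reached.
C12: reached.
K12: reached.
All 5 are reached.

5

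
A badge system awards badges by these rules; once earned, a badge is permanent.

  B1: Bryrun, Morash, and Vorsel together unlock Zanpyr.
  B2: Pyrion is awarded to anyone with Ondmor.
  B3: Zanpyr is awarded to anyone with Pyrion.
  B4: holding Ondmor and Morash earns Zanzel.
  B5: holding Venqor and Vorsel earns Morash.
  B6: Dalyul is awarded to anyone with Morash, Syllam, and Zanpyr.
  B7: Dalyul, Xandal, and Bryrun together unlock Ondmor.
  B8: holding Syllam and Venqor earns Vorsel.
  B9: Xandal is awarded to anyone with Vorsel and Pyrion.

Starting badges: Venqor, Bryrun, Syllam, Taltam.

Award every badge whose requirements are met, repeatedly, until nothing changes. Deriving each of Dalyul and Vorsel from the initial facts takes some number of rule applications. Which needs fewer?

Vorsel: With Syllam and Venqor, Vorsel is earned (B8). [1 rule application]
Dalyul: With Syllam and Venqor, Vorsel is earned (B8). With Venqor and Vorsel, Morash is earned (B5). With Bryrun, Morash, and Vorsel, Zanpyr is earned (B1). With Morash, Syllam, and Zanpyr, Dalyul is earned (B6). [4 rule applications]
Vorsel needs fewer.

Vorsel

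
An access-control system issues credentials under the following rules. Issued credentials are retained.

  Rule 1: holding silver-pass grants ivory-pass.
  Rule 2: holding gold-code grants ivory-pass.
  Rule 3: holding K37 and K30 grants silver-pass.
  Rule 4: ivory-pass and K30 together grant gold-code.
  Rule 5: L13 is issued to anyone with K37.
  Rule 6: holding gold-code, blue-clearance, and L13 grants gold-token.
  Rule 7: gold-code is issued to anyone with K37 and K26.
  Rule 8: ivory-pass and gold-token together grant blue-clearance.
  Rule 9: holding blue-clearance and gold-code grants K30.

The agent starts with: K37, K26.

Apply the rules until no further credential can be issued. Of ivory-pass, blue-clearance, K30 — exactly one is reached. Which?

Holding K37 and K26 grants gold-code (Rule 7).
Holding gold-code grants ivory-pass (Rule 2).
K30 would need blue-clearance and gold-code (Rule 9), but blue-clearance is never granted. blue-clearance would need ivory-pass and gold-token (Rule 8), but gold-token is never granted.

ivory-pass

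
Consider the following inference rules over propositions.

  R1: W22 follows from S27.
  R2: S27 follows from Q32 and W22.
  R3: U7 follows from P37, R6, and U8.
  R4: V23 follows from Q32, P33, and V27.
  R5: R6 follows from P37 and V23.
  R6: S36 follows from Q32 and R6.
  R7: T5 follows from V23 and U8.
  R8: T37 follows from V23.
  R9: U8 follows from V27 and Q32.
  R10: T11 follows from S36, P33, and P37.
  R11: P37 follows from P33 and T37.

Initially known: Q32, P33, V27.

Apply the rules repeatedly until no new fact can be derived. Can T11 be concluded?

Q32, P33, and V27 hold, so V23 follows (R4).
From V23, R8 gives T37.
P33 and T37 hold, so P37 follows (R11).
From P37 and V23, R5 gives R6.
Q32 and R6 hold, so S36 follows (R6).
From S36, P33, and P37, R10 gives T11.

Yes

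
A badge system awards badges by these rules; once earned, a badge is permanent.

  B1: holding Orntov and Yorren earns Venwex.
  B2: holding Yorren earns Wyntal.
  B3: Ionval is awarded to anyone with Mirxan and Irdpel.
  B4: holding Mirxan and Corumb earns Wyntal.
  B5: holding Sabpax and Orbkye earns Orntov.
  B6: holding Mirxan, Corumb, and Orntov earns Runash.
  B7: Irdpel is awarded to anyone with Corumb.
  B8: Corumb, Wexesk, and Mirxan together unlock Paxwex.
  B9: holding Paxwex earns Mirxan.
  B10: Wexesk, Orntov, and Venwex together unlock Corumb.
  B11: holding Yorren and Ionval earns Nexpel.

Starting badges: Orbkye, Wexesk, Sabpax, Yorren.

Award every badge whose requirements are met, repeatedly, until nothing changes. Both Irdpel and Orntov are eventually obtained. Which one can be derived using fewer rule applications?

Orntov

Orntov: With Sabpax and Orbkye, Orntov is earned (B5). [1 rule application]
Irdpel: With Sabpax and Orbkye, Orntov is earned (B5). With Orntov and Yorren, Venwex is earned (B1). With Wexesk, Orntov, and Venwex, Corumb is earned (B10). With Corumb, Irdpel is earned (B7). [4 rule applications]
Orntov needs fewer.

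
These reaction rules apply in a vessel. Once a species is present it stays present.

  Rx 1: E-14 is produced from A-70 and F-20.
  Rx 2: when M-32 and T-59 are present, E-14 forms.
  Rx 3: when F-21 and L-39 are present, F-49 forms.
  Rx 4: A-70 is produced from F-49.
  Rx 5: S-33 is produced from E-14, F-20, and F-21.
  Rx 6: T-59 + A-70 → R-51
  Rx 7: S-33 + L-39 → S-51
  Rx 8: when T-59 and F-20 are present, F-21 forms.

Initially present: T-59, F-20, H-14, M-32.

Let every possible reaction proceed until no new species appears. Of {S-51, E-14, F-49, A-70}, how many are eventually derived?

1

M-32 and T-59 present → E-14 forms (Rx 2).
S-51 would need S-33 and L-39 (Rx 7), but L-39 never forms.
E-14: reached.
F-49 would need F-21 and L-39 (Rx 3), but L-39 never forms.
A-70 would need F-49 (Rx 4), but F-49 never forms.
Reached: E-14 — 1 of the 4.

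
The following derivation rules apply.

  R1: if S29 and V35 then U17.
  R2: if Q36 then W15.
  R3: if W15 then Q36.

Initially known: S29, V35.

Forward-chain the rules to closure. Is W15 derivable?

W15 would need Q36 (R2), but Q36 is never established.

No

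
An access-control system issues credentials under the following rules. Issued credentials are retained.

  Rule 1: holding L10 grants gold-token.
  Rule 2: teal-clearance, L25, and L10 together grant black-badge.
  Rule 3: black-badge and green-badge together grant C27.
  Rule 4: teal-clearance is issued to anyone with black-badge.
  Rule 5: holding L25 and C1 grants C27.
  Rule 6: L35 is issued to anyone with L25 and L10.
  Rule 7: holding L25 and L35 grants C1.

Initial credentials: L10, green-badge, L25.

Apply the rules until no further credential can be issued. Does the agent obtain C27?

Holding L25 and L10 grants L35 (Rule 6).
Holding L25 and L35 grants C1 (Rule 7).
Holding L25 and C1 grants C27 (Rule 5).

Yes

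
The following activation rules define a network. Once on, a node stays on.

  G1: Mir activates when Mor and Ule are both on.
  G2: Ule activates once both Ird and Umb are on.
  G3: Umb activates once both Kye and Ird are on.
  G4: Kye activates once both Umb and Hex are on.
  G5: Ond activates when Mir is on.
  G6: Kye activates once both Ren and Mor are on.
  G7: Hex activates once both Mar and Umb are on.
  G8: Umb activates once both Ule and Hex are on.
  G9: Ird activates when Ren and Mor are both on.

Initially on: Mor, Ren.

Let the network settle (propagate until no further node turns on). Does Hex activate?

No

Hex would need Mar and Umb (G7), but Mar never turns on.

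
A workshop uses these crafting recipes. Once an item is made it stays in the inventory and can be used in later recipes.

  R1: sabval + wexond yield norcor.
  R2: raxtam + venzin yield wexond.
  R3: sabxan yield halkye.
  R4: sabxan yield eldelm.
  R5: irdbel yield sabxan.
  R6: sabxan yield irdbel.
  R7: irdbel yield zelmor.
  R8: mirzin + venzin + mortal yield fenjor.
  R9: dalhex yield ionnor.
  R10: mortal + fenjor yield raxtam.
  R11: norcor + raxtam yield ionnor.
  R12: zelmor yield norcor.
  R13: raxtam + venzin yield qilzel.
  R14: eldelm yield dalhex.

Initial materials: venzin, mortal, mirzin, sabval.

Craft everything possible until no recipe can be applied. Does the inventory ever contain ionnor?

Yes

mirzin + venzin + mortal → fenjor (R8).
mortal + fenjor → raxtam (R10).
Using R2, raxtam and venzin make wexond.
Using R1, sabval and wexond make norcor.
norcor + raxtam → ionnor (R11).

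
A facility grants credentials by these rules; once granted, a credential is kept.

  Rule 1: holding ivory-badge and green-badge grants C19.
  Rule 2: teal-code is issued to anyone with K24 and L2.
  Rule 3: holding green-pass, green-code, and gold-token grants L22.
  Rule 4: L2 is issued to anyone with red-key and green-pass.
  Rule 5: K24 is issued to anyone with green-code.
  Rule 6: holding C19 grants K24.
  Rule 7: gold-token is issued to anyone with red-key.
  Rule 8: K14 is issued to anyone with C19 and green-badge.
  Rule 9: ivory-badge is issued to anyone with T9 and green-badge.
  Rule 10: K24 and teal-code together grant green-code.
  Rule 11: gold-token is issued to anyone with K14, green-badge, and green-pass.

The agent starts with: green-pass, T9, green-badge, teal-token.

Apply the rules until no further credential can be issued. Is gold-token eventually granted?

Yes

Holding T9 and green-badge grants ivory-badge (Rule 9).
Holding ivory-badge and green-badge grants C19 (Rule 1).
Holding C19 and green-badge grants K14 (Rule 8).
Holding K14, green-badge, and green-pass grants gold-token (Rule 11).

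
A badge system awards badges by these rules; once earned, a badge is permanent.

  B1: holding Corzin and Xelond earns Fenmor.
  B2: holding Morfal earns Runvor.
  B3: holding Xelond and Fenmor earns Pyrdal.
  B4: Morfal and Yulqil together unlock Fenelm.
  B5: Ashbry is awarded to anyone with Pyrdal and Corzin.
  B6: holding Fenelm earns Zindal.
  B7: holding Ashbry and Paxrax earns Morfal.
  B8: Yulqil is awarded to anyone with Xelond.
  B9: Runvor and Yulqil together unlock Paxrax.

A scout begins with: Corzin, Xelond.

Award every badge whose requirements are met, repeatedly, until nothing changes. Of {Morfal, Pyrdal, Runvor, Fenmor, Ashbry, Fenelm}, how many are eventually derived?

3

With Corzin and Xelond, Fenmor is earned (B1).
With Xelond and Fenmor, Pyrdal is earned (B3).
With Pyrdal and Corzin, Ashbry is earned (B5).
Morfal would need Ashbry and Paxrax (B7), but Paxrax is never earned.
Pyrdal: reached.
Runvor would need Morfal (B2), but Morfal is never earned.
Fenmor: reached.
Ashbry: reached.
Fenelm would need Morfal and Yulqil (B4), but Morfal is never earned.
Reached: Pyrdal, Fenmor, and Ashbry — 3 of the 6.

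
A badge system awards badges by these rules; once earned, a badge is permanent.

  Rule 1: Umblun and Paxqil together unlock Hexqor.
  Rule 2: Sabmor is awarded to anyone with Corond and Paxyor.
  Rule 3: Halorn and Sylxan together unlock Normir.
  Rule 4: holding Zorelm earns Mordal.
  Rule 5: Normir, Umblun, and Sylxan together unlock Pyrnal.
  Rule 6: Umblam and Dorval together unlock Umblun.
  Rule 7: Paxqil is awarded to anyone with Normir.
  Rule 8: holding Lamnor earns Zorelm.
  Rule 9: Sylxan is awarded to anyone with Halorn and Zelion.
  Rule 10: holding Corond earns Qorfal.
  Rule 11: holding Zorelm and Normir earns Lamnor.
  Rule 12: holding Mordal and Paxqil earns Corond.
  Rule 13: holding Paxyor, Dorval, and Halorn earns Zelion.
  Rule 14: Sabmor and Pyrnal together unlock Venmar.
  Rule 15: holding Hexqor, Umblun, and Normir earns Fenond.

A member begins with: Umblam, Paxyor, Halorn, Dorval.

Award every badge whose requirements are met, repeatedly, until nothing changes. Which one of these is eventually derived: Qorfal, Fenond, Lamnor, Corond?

With Paxyor, Dorval, and Halorn, Zelion is earned (Rule 13).
With Umblam and Dorval, Umblun is earned (Rule 6).
With Halorn and Zelion, Sylxan is earned (Rule 9).
With Halorn and Sylxan, Normir is earned (Rule 3).
With Normir, Paxqil is earned (Rule 7).
With Umblun and Paxqil, Hexqor is earned (Rule 1).
With Hexqor, Umblun, and Normir, Fenond is earned (Rule 15).
Corond would need Mordal and Paxqil (Rule 12), but Mordal is never earned. Qorfal would need Corond (Rule 10), but Corond is never earned. Lamnor would need Zorelm and Normir (Rule 11), but Zorelm is never earned.

Fenond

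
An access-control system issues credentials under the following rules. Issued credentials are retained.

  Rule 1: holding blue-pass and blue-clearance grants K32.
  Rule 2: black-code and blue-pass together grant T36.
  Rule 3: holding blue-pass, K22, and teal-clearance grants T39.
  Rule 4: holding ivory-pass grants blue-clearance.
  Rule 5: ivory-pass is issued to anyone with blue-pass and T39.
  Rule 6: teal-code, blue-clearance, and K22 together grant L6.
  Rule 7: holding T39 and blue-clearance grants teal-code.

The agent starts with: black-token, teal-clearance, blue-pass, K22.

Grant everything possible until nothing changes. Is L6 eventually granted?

Yes

Holding blue-pass, K22, and teal-clearance grants T39 (Rule 3).
Holding blue-pass and T39 grants ivory-pass (Rule 5).
Holding ivory-pass grants blue-clearance (Rule 4).
Holding T39 and blue-clearance grants teal-code (Rule 7).
Holding teal-code, blue-clearance, and K22 grants L6 (Rule 6).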